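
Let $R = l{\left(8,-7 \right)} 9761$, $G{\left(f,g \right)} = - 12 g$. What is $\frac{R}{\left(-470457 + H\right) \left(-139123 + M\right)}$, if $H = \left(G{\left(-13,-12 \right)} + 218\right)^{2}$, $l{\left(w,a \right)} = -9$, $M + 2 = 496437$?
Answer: $\frac{29283}{40425445952} \approx 7.2437 \cdot 10^{-7}$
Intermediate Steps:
$M = 496435$ ($M = -2 + 496437 = 496435$)
$R = -87849$ ($R = \left(-9\right) 9761 = -87849$)
$H = 131044$ ($H = \left(\left(-12\right) \left(-12\right) + 218\right)^{2} = \left(144 + 218\right)^{2} = 362^{2} = 131044$)
$\frac{R}{\left(-470457 + H\right) \left(-139123 + M\right)} = - \frac{87849}{\left(-470457 + 131044\right) \left(-139123 + 496435\right)} = - \frac{87849}{\left(-339413\right) 357312} = - \frac{87849}{-121276337856} = \left(-87849\right) \left(- \frac{1}{121276337856}\right) = \frac{29283}{40425445952}$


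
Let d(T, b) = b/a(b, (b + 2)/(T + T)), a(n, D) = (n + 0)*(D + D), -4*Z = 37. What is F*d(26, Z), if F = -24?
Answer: 2496/29 ≈ 86.069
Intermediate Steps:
Z = -37/4 (Z = -¼*37 = -37/4 ≈ -9.2500)
a(n, D) = 2*D*n (a(n, D) = n*(2*D) = 2*D*n)
d(T, b) = T/(2 + b) (d(T, b) = b/((2*((b + 2)/(T + T))*b)) = b/((2*((2 + b)/((2*T)))*b)) = b/((2*((2 + b)*(1/(2*T)))*b)) = b/((2*((2 + b)/(2*T))*b)) = b/((b*(2 + b)/T)) = b*(T/(b*(2 + b))) = T/(2 + b))
F*d(26, Z) = -624/(2 - 37/4) = -624/(-29/4) = -624*(-4)/29 = -24*(-104/29) = 2496/29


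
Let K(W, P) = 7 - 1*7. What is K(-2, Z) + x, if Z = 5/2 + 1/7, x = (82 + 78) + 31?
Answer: 191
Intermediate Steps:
x = 191 (x = 160 + 31 = 191)
Z = 37/14 (Z = 5*(1/2) + 1*(1/7) = 5/2 + 1/7 = 37/14 ≈ 2.6429)
K(W, P) = 0 (K(W, P) = 7 - 7 = 0)
K(-2, Z) + x = 0 + 191 = 191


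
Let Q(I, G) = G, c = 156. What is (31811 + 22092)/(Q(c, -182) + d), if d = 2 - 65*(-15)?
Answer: 53903/795 ≈ 67.802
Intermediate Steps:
d = 977 (d = 2 + 975 = 977)
(31811 + 22092)/(Q(c, -182) + d) = (31811 + 22092)/(-182 + 977) = 53903/795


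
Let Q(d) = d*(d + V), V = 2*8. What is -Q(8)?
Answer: -192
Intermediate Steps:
V = 16
Q(d) = d*(16 + d) (Q(d) = d*(d + 16) = d*(16 + d))
-Q(8) = -8*(16 + 8) = -8*24 = -1*192 = -192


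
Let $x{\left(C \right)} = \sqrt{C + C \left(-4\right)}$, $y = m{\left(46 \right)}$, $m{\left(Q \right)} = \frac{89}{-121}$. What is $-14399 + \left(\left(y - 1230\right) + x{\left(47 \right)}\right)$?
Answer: $- \frac{1891198}{121} + i \sqrt{141} \approx -15630.0 + 11.874 i$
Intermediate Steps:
$m{\left(Q \right)} = - \frac{89}{121}$ ($m{\left(Q \right)} = 89 \left(- \frac{1}{121}\right) = - \frac{89}{121}$)
$y = - \frac{89}{121} \approx -0.73554$
$x{\left(C \right)} = \sqrt{3} \sqrt{- C}$ ($x{\left(C \right)} = \sqrt{C - 4 C} = \sqrt{- 3 C} = \sqrt{3} \sqrt{- C}$)
$-14399 + \left(\left(y - 1230\right) + x{\left(47 \right)}\right) = -14399 + \left(\left(- \frac{89}{121} - 1230\right) + \sqrt{3} \sqrt{\left(-1\right) 47}\right) = -14399 - \left(\frac{148919}{121} - \sqrt{3} \sqrt{-47}\right) = -14399 - \left(\frac{148919}{121} - \sqrt{3} i \sqrt{47}\right) = -14399 - \left(\frac{148919}{121} - i \sqrt{141}\right) = - \frac{1891198}{121} + i \sqrt{141}$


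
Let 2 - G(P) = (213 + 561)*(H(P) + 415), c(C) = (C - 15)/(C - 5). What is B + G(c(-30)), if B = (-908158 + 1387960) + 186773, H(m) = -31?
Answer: 369361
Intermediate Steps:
c(C) = (-15 + C)/(-5 + C)
G(P) = -297214 (G(P) = 2 - (213 + 561)*(-31 + 415) = 2 - 774*384 = 2 - 1*297216 = 2 - 297216 = -297214)
B = 666575 (B = 479802 + 186773 = 666575)
B + G(c(-30)) = 666575 - 297214 = 369361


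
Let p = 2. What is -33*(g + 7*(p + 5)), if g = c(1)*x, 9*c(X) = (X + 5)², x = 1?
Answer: -1749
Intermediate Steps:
c(X) = (5 + X)²/9 (c(X) = (X + 5)²/9 = (5 + X)²/9)
g = 4 (g = ((5 + 1)²/9)*1 = ((⅑)*6²)*1 = ((⅑)*36)*1 = 4*1 = 4)
-33*(g + 7*(p + 5)) = -33*(4 + 7*(2 + 5)) = -33*(4 + 7*7) = -33*(4 + 49) = -33*53 = -1749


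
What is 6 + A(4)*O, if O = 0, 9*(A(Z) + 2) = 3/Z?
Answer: 6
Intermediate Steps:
A(Z) = -2 + 1/(3*Z) (A(Z) = -2 + (3/Z)/9 = -2 + 1/(3*Z))
6 + A(4)*O = 6 + (-2 + (⅓)/4)*0 = 6 + (-2 + (⅓)*(¼))*0 = 6 + (-2 + 1/12)*0 = 6 - 23/12*0 = 6 + 0 = 6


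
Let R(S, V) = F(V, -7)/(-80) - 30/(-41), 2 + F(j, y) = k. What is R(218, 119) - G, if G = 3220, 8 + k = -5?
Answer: -2111717/656 ≈ -3219.1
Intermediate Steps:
k = -13 (k = -8 - 5 = -13)
F(j, y) = -15 (F(j, y) = -2 - 13 = -15)
R(S, V) = 603/656 (R(S, V) = -15/(-80) - 30/(-41) = -15*(-1/80) - 30*(-1/41) = 3/16 + 30/41 = 603/656)
R(218, 119) - G = 603/656 - 1*3220 = 603/656 - 3220 = -2111717/656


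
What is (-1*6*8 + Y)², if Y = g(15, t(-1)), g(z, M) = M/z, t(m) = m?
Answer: 519841/225 ≈ 2310.4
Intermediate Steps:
Y = -1/15 ≈ -0.066667
(-1*6*8 + Y)² = (-1*6*8 - 1/15)² = (-6*8 - 1/15)² = (-48 - 1/15)² = (-721/15)² = 519841/225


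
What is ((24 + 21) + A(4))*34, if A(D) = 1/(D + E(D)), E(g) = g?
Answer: 6137/4 ≈ 1534.3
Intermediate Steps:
A(D) = 1/(2*D) (A(D) = 1/(D + D) = 1/(2*D))
((24 + 21) + A(4))*34 = ((24 + 21) + (½)/4)*34 = (45 + (½)*(¼))*34 = (45 + ⅛)*34 = (361/8)*34 = 6137/4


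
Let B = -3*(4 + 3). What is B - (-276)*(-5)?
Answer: -1401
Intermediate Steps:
B = -21 (B = -3*7 = -21)
B - (-276)*(-5) = -21 - (-276)*(-5) = -21 - 69*20 = -21 - 1380 = -1401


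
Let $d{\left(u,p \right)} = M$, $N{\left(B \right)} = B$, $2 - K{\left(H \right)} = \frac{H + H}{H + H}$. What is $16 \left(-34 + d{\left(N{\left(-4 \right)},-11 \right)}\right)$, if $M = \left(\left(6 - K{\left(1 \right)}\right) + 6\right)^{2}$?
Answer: $1392$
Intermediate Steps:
$K{\left(H \right)} = 1$ ($K{\left(H \right)} = 2 - \frac{H + H}{H + H} = 2 - \frac{2 H}{2 H} = 2 - 2 H \frac{1}{2 H} = 2 - 1 = 1$)
$M = 121$ ($M = \left(\left(6 - 1\right) + 6\right)^{2} = \left(5 + 6\right)^{2} = 11^{2} = 121$)
$d{\left(u,p \right)} = 121$
$16 \left(-34 + d{\left(N{\left(-4 \right)},-11 \right)}\right) = 16 \left(-34 + 121\right) = 16 \cdot 87 = 1392$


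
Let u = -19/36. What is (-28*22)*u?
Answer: 2926/9 ≈ 325.11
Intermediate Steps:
u = -19/36 (u = -19*1/36 = -19/36 ≈ -0.52778)
(-28*22)*u = -28*22*(-19/36) = -616*(-19/36) = 2926/9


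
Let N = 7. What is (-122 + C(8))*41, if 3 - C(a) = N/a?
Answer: -39319/8 ≈ -4914.9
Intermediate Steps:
C(a) = 3 - 7/a
(-122 + C(8))*41 = (-122 + (3 - 7/8))*41 = (-122 + 17/8)*41 = -959/8*41 = -39319/8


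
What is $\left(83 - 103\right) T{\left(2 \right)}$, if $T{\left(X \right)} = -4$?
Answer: $80$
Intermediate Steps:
$\left(83 - 103\right) T{\left(2 \right)} = \left(83 - 103\right) \left(-4\right) = \left(-20\right) \left(-4\right) = 80$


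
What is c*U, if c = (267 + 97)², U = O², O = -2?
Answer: 529984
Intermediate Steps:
U = 4 (U = (-2)² = 4)
c = 132496 (c = 364² = 132496)
c*U = 132496*4 = 529984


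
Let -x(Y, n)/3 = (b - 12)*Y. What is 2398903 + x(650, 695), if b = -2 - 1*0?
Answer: 2426203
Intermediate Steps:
b = -2 (b = -2 + 0 = -2)
x(Y, n) = 42*Y (x(Y, n) = -3*(-2 - 12)*Y = -(-42)*Y = 42*Y)
2398903 + x(650, 695) = 2398903 + 42*650 = 2398903 + 27300 = 2426203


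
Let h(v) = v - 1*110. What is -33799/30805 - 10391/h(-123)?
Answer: 312219588/7177565 ≈ 43.499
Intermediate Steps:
h(v) = -110 + v (h(v) = v - 110 = -110 + v)
-33799/30805 - 10391/h(-123) = -33799/30805 - 10391/(-110 - 123) = -33799*1/30805 - 10391/(-233) = -33799/30805 - 10391*(-1/233) = -33799/30805 + 10391/233 = 312219588/7177565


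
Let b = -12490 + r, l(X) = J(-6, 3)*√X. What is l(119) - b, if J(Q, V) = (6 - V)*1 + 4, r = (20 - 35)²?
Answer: 12265 + 7*√119 ≈ 12341.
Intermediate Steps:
r = 225 (r = (-15)² = 225)
J(Q, V) = 10 - V (J(Q, V) = (6 - V) + 4 = 10 - V)
l(X) = 7*√X (l(X) = (10 - 1*3)*√X = (10 - 3)*√X = 7*√X)
b = -12265 (b = -12490 + 225 = -12265)
l(119) - b = 7*√119 - 1*(-12265) = 7*√119 + 12265 = 12265 + 7*√119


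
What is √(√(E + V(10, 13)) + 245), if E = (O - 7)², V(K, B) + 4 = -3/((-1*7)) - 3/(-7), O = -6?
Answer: √(12005 + 21*√903)/7 ≈ 16.059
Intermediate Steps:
V(K, B) = -22/7 (V(K, B) = -4 + (-3/((-1*7)) - 3/(-7)) = -4 + (-3/(-7) - 3*(-⅐)) = -4 + (-3*(-⅐) + 3/7) = -4 + (3/7 + 3/7) = -4 + 6/7 = -22/7)
E = 169 (E = (-6 - 7)² = (-13)² = 169)
√(√(E + V(10, 13)) + 245) = √(√(169 - 22/7) + 245) = √(√(1161/7) + 245) = √(3*√903/7 + 245) = √(245 + 3*√903/7)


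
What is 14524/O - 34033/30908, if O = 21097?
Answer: -269086409/652066076 ≈ -0.41267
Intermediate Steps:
14524/O - 34033/30908 = 14524/21097 - 34033/30908 = -269086409/652066076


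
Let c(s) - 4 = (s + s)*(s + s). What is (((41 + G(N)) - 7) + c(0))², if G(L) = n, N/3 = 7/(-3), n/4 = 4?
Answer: 2916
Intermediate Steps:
c(s) = 4 + 4*s² (c(s) = 4 + (s + s)*(s + s) = 4 + (2*s)*(2*s) = 4 + 4*s²)
n = 16 (n = 4*4 = 16)
N = -7 (N = 3*(7/(-3)) = 3*(7*(-⅓)) = 3*(-7/3) = -7)
G(L) = 16
(((41 + G(N)) - 7) + c(0))² = (((41 + 16) - 7) + (4 + 4*0²))² = ((57 - 7) + (4 + 4*0))² = (50 + (4 + 0))² = (50 + 4)² = 54² = 2916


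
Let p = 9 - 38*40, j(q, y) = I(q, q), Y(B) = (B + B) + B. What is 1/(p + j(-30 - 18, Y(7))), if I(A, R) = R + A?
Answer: -1/1607 ≈ -0.00062228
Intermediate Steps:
Y(B) = 3*B (Y(B) = 2*B + B = 3*B)
I(A, R) = A + R
j(q, y) = 2*q (j(q, y) = q + q = 2*q)
p = -1511 (p = 9 - 1520 = -1511)
1/(p + j(-30 - 18, Y(7))) = 1/(-1511 + 2*(-30 - 18)) = 1/(-1511 + 2*(-48)) = 1/(-1511 - 96) = 1/(-1607) = -1/1607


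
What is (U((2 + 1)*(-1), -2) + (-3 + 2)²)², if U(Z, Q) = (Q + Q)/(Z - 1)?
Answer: 4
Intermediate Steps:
U(Z, Q) = 2*Q/(-1 + Z) (U(Z, Q) = (2*Q)/(-1 + Z) = 2*Q/(-1 + Z))
(U((2 + 1)*(-1), -2) + (-3 + 2)²)² = (2*(-2)/(-1 + (2 + 1)*(-1)) + (-3 + 2)²)² = (2*(-2)/(-1 + 3*(-1)) + (-1)²)² = (2*(-2)/(-1 - 3) + 1)² = (2*(-2)/(-4) + 1)² = (2*(-2)*(-¼) + 1)² = (1 + 1)² = 2² = 4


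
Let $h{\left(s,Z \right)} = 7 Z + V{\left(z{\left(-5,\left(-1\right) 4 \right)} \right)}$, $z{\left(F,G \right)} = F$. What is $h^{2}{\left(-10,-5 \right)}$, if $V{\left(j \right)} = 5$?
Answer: $900$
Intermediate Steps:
$h{\left(s,Z \right)} = 5 + 7 Z$ ($h{\left(s,Z \right)} = 7 Z + 5 = 5 + 7 Z$)
$h^{2}{\left(-10,-5 \right)} = \left(5 + 7 \left(-5\right)\right)^{2} = \left(5 - 35\right)^{2} = \left(-30\right)^{2} = 900$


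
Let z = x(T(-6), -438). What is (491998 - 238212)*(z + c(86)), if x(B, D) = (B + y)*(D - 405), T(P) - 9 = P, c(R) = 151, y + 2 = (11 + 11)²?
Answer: -103723353344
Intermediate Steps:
y = 482 (y = -2 + (11 + 11)² = -2 + 22² = -2 + 484 = 482)
T(P) = 9 + P
x(B, D) = (-405 + D)*(482 + B) (x(B, D) = (B + 482)*(D - 405) = (482 + B)*(-405 + D) = (-405 + D)*(482 + B))
z = -408855 (z = -195210 - 405*(9 - 6) + 482*(-438) + (9 - 6)*(-438) = -195210 - 405*3 - 211116 + 3*(-438) = -195210 - 1215 - 211116 - 1314 = -408855)
(491998 - 238212)*(z + c(86)) = (491998 - 238212)*(-408855 + 151) = 253786*(-408704) = -103723353344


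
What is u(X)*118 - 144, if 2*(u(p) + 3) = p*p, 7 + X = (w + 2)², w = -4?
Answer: 33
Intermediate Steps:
X = -3 (X = -7 + (-4 + 2)² = -7 + (-2)² = -7 + 4 = -3)
u(p) = -3 + p²/2 (u(p) = -3 + (p*p)/2 = -3 + p²/2)
u(X)*118 - 144 = (-3 + (½)*(-3)²)*118 - 144 = (-3 + (½)*9)*118 - 144 = (-3 + 9/2)*118 - 144 = (3/2)*118 - 144 = 177 - 144 = 33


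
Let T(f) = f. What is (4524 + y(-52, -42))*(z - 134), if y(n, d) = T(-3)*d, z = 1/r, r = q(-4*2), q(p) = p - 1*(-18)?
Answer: -622635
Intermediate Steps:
q(p) = 18 + p (q(p) = p + 18 = 18 + p)
r = 10 (r = 18 - 4*2 = 18 - 8 = 10)
z = 1/10 ≈ 0.10000
y(n, d) = -3*d
(4524 + y(-52, -42))*(z - 134) = (4524 - 3*(-42))*(1/10 - 134) = (4524 + 126)*(-1339/10) = 4650*(-1339/10) = -622635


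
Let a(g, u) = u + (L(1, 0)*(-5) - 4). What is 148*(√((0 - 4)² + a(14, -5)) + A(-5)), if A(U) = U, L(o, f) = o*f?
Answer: -740 + 148*√7 ≈ -348.43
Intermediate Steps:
L(o, f) = f*o
a(g, u) = -4 + u (a(g, u) = u + ((0*1)*(-5) - 4) = u + (0*(-5) - 4) = u + (0 - 4) = u - 4 = -4 + u)
148*(√((0 - 4)² + a(14, -5)) + A(-5)) = 148*(√((0 - 4)² + (-4 - 5)) - 5) = 148*(√((-4)² - 9) - 5) = 148*(√(16 - 9) - 5) = 148*(√7 - 5) = 148*(-5 + √7) = -740 + 148*√7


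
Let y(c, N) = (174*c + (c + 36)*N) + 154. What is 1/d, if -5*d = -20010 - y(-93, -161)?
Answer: 5/13159 ≈ 0.00037997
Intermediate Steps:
y(c, N) = 154 + 174*c + N*(36 + c) (y(c, N) = (174*c + (36 + c)*N) + 154 = (174*c + N*(36 + c)) + 154 = 154 + 174*c + N*(36 + c))
d = 13159/5 (d = -(-20010 - (154 + 36*(-161) + 174*(-93) - 161*(-93)))/5 = -(-20010 - (154 - 5796 - 16182 + 14973))/5 = -(-20010 - 1*(-6851))/5 = -(-20010 + 6851)/5 = -⅕*(-13159) = 13159/5 ≈ 2631.8)
1/d = 1/(13159/5) = 5/13159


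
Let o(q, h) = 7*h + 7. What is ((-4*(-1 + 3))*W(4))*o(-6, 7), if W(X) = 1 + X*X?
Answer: -7616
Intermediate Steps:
o(q, h) = 7 + 7*h
W(X) = 1 + X²
((-4*(-1 + 3))*W(4))*o(-6, 7) = ((-4*(-1 + 3))*(1 + 4²))*(7 + 7*7) = ((-4*2)*(1 + 16))*(7 + 49) = -8*17*56 = -136*56 = -7616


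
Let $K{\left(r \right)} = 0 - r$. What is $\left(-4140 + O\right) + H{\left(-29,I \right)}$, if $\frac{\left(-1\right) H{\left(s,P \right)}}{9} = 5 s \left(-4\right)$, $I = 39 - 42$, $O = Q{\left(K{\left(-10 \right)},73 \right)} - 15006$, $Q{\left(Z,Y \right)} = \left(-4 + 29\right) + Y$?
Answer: $-24268$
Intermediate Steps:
$K{\left(r \right)} = - r$
$Q{\left(Z,Y \right)} = 25 + Y$
$O = -14908$ ($O = \left(25 + 73\right) - 15006 = 98 - 15006 = -14908$)
$I = -3$
$H{\left(s,P \right)} = 180 s$ ($H{\left(s,P \right)} = - 9 \cdot 5 s \left(-4\right) = - 9 \left(- 20 s\right) = 180 s$)
$\left(-4140 + O\right) + H{\left(-29,I \right)} = \left(-4140 - 14908\right) + 180 \left(-29\right) = -19048 - 5220 = -24268$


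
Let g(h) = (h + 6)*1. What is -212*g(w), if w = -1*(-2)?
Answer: -1696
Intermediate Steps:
w = 2
g(h) = 6 + h (g(h) = (6 + h)*1 = 6 + h)
-212*g(w) = -212*(6 + 2) = -212*8 = -1696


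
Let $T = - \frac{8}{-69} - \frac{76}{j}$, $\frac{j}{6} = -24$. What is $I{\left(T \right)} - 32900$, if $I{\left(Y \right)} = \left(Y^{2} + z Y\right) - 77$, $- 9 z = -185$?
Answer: $- \frac{7533049273}{228528} \approx -32963.0$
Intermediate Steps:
$z = \frac{185}{9}$ ($z = \left(- \frac{1}{9}\right) \left(-185\right) = \frac{185}{9} \approx 20.556$)
$j = -144$ ($j = 6 \left(-24\right) = -144$)
$T = \frac{533}{828}$ ($T = - \frac{8}{-69} - \frac{76}{-144} = \left(-8\right) \left(- \frac{1}{69}\right) - - \frac{19}{36} = \frac{8}{69} + \frac{19}{36} = \frac{533}{828} \approx 0.64372$)
$I{\left(Y \right)} = -77 + Y^{2} + \frac{185 Y}{9}$ ($I{\left(Y \right)} = \left(Y^{2} + \frac{185 Y}{9}\right) - 77 = -77 + Y^{2} + \frac{185 Y}{9}$)
$I{\left(T \right)} - 32900 = \left(-77 + \left(\frac{533}{828}\right)^{2} + \frac{185}{9} \cdot \frac{533}{828}\right) - 32900 = \left(-77 + \frac{284089}{685584} + \frac{98605}{7452}\right) - 32900 = - \frac{14478073}{228528} - 32900 = - \frac{7533049273}{228528}$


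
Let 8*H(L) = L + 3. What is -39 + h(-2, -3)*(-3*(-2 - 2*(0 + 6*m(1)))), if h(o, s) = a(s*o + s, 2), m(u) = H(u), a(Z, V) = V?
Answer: 9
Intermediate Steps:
H(L) = 3/8 + L/8 (H(L) = (L + 3)/8 = (3 + L)/8 = 3/8 + L/8)
m(u) = 3/8 + u/8
h(o, s) = 2
-39 + h(-2, -3)*(-3*(-2 - 2*(0 + 6*m(1)))) = -39 + 2*(-3*(-2 - 2*(0 + 6*(3/8 + (⅛)*1)))) = -39 + 2*(-3*(-2 - 2*(0 + 6*(3/8 + ⅛)))) = -39 + 2*(-3*(-2 - 2*(0 + 6*(½)))) = -39 + 2*(-3*(-2 - 2*(0 + 3))) = -39 + 2*(-3*(-2 - 2*3)) = -39 + 2*(-3*(-2 - 6)) = -39 + 2*(-3*(-8)) = -39 + 2*24 = -39 + 48 = 9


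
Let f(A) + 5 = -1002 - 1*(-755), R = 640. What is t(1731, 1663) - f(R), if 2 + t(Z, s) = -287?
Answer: -37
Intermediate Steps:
f(A) = -252 (f(A) = -5 + (-1002 - 1*(-755)) = -5 + (-1002 + 755) = -5 - 247 = -252)
t(Z, s) = -289 (t(Z, s) = -2 - 287 = -289)
t(1731, 1663) - f(R) = -289 - 1*(-252) = -289 + 252 = -37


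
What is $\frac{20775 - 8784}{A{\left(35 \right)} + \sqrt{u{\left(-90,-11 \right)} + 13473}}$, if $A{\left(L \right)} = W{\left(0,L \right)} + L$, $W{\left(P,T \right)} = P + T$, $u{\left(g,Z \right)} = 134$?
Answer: $- \frac{839370}{8707} + \frac{11991 \sqrt{13607}}{8707} \approx 64.244$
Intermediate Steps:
$A{\left(L \right)} = 2 L$ ($A{\left(L \right)} = \left(0 + L\right) + L = L + L = 2 L$)
$\frac{20775 - 8784}{A{\left(35 \right)} + \sqrt{u{\left(-90,-11 \right)} + 13473}} = \frac{20775 - 8784}{2 \cdot 35 + \sqrt{134 + 13473}} = \frac{11991}{70 + \sqrt{13607}}$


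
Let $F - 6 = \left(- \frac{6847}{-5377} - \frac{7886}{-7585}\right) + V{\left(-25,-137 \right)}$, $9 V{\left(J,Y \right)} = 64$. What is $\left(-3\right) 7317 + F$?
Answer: $- \frac{8051692311692}{367060905} \approx -21936.0$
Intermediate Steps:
$V{\left(J,Y \right)} = \frac{64}{9}$ ($V{\left(J,Y \right)} = \frac{1}{9} \cdot 64 = \frac{64}{9}$)
$F = \frac{5661613963}{367060905}$ ($F = 6 + \left(\left(- \frac{6847}{-5377} - \frac{7886}{-7585}\right) + \frac{64}{9}\right) = 6 + \left(\left(\left(-6847\right) \left(- \frac{1}{5377}\right) - - \frac{7886}{7585}\right) + \frac{64}{9}\right) = 6 + \left(\left(\frac{6847}{5377} + \frac{7886}{7585}\right) + \frac{64}{9}\right) = 6 + \left(\frac{94337517}{40784545} + \frac{64}{9}\right) = 6 + \frac{3459248533}{367060905} = \frac{5661613963}{367060905} \approx 15.424$)
$\left(-3\right) 7317 + F = \left(-3\right) 7317 + \frac{5661613963}{367060905} = -21951 + \frac{5661613963}{367060905} = - \frac{8051692311692}{367060905}$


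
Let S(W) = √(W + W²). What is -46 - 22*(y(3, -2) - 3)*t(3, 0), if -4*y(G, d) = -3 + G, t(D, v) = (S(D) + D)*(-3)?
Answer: -640 - 396*√3 ≈ -1325.9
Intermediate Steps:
t(D, v) = -3*D - 3*√(D*(1 + D)) (t(D, v) = (√(D*(1 + D)) + D)*(-3) = (D + √(D*(1 + D)))*(-3) = -3*D - 3*√(D*(1 + D)))
y(G, d) = ¾ - G/4 (y(G, d) = -(-3 + G)/4 = ¾ - G/4)
-46 - 22*(y(3, -2) - 3)*t(3, 0) = -46 - 22*((¾ - ¼*3) - 3)*(-3*3 - 3*√3*√(1 + 3)) = -46 - 22*((¾ - ¾) - 3)*(-9 - 3*2*√3) = -46 - 22*(0 - 3)*(-9 - 6*√3) = -46 - (-66)*(-9 - 6*√3) = -46 - 22*(27 + 18*√3) = -46 + (-594 - 396*√3) = -640 - 396*√3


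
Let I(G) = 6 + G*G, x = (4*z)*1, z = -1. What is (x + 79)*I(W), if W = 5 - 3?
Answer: 750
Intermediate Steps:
W = 2
x = -4 (x = (4*(-1))*1 = -4*1 = -4)
I(G) = 6 + G²
(x + 79)*I(W) = (-4 + 79)*(6 + 2²) = 75*(6 + 4) = 75*10 = 750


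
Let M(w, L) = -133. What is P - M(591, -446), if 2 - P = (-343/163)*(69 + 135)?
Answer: 91977/163 ≈ 564.28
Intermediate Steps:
P = 70298/163 (P = 2 - (-343/163)*(69 + 135) = 2 - (-343*1/163)*204 = 2 - (-343)*204/163 = 2 - 1*(-69972/163) = 2 + 69972/163 = 70298/163 ≈ 431.28)
P - M(591, -446) = 70298/163 - 1*(-133) = 70298/163 + 133 = 91977/163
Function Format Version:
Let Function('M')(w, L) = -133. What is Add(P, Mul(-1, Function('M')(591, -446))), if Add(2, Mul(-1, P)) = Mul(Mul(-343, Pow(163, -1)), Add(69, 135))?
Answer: Rational(91977, 163) ≈ 564.28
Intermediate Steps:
P = Rational(70298, 163) (P = Add(2, Mul(-1, Mul(Mul(-343, Pow(163, -1)), Add(69, 135)))) = Add(2, Mul(-1, Mul(Mul(-343, Rational(1, 163)), 204))) = Add(2, Mul(-1, Mul(Rational(-343, 163), 204))) = Add(2, Mul(-1, Rational(-69972, 163))) = Add(2, Rational(69972, 163)) = Rational(70298, 163) ≈ 431.28)
Add(P, Mul(-1, Function('M')(591, -446))) = Add(Rational(70298, 163), Mul(-1, -133)) = Add(Rational(70298, 163), 133) = Rational(91977, 163)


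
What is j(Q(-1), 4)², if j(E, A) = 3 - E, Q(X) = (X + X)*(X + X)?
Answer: 1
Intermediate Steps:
Q(X) = 4*X² (Q(X) = (2*X)*(2*X) = 4*X²)
j(Q(-1), 4)² = (3 - 4*(-1)²)² = (3 - 4)² = (-1)² = 1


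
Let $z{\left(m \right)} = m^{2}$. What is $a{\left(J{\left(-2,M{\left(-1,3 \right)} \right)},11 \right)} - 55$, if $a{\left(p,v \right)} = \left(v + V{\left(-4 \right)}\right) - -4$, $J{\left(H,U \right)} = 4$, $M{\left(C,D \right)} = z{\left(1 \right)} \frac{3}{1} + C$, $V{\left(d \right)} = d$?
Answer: $-44$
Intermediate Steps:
$M{\left(C,D \right)} = 3 + C$ ($M{\left(C,D \right)} = 1^{2} \cdot \frac{3}{1} + C = 1 \cdot 3 \cdot 1 + C = 1 \cdot 3 + C = 3 + C$)
$a{\left(p,v \right)} = v$ ($a{\left(p,v \right)} = \left(v - 4\right) - -4 = \left(-4 + v\right) + 4 = v$)
$a{\left(J{\left(-2,M{\left(-1,3 \right)} \right)},11 \right)} - 55 = 11 - 55 = -44$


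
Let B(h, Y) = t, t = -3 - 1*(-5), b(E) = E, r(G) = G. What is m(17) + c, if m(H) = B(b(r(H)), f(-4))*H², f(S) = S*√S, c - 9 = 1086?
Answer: 1673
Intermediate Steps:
c = 1095 (c = 9 + 1086 = 1095)
f(S) = S^(3/2)
t = 2 (t = -3 + 5 = 2)
B(h, Y) = 2
m(H) = 2*H²
m(17) + c = 2*17² + 1095 = 2*289 + 1095 = 578 + 1095 = 1673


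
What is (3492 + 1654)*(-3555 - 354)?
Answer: -20115714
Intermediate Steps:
(3492 + 1654)*(-3555 - 354) = 5146*(-3909) = -20115714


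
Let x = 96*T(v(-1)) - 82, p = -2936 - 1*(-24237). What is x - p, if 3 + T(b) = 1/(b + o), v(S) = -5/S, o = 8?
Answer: -281627/13 ≈ -21664.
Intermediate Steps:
T(b) = -3 + 1/(8 + b) (T(b) = -3 + 1/(b + 8) = -3 + 1/(8 + b))
p = 21301 (p = -2936 + 24237 = 21301)
x = -4714/13 (x = 96*((-23 - (-15)/(-1))/(8 - 5/(-1))) - 82 = 96*((-23 - (-15)*(-1))/(8 - 5*(-1))) - 82 = 96*((-23 - 3*5)/(8 + 5)) - 82 = 96*((-23 - 15)/13) - 82 = 96*((1/13)*(-38)) - 82 = 96*(-38/13) - 82 = -3648/13 - 82 = -4714/13 ≈ -362.62)
x - p = -4714/13 - 1*21301 = -4714/13 - 21301 = -281627/13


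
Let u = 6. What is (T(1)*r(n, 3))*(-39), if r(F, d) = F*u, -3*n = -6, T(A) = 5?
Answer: -2340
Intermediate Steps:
n = 2 (n = -1/3*(-6) = 2)
r(F, d) = 6*F (r(F, d) = F*6 = 6*F)
(T(1)*r(n, 3))*(-39) = (5*(6*2))*(-39) = (5*12)*(-39) = 60*(-39) = -2340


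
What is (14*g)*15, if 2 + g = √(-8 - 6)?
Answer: -420 + 210*I*√14 ≈ -420.0 + 785.75*I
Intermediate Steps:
g = -2 + I*√14 (g = -2 + √(-8 - 6) = -2 + √(-14) = -2 + I*√14 ≈ -2.0 + 3.7417*I)
(14*g)*15 = (14*(-2 + I*√14))*15 = (-28 + 14*I*√14)*15 = -420 + 210*I*√14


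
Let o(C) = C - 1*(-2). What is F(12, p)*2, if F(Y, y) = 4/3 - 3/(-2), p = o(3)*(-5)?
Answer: 17/3 ≈ 5.6667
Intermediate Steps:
o(C) = 2 + C (o(C) = C + 2 = 2 + C)
p = -25 (p = (2 + 3)*(-5) = 5*(-5) = -25)
F(Y, y) = 17/6 (F(Y, y) = 4*(⅓) - 3*(-½) = 4/3 + 3/2 = 17/6)
F(12, p)*2 = (17/6)*2 = 17/3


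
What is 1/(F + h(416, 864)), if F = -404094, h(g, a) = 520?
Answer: -1/403574 ≈ -2.4779e-6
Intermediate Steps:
1/(F + h(416, 864)) = 1/(-404094 + 520) = 1/(-403574) = -1/403574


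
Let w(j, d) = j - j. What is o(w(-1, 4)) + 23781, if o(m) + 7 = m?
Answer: 23774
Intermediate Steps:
w(j, d) = 0
o(m) = -7 + m
o(w(-1, 4)) + 23781 = (-7 + 0) + 23781 = -7 + 23781 = 23774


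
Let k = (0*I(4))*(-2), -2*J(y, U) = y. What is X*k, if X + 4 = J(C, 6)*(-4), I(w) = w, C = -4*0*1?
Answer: 0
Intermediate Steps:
C = 0 (C = 0*1 = 0)
J(y, U) = -y/2
X = -4 (X = -4 - ½*0*(-4) = -4 + 0*(-4) = -4 + 0 = -4)
k = 0 (k = (0*4)*(-2) = 0*(-2) = 0)
X*k = -4*0 = 0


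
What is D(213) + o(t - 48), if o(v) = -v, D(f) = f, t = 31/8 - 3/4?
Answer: 2063/8 ≈ 257.88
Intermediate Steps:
t = 25/8 (t = 31*(1/8) - 3*1/4 = 31/8 - 3/4 = 25/8 ≈ 3.1250)
D(213) + o(t - 48) = 213 - (25/8 - 48) = 213 - 1*(-359/8) = 213 + 359/8 = 2063/8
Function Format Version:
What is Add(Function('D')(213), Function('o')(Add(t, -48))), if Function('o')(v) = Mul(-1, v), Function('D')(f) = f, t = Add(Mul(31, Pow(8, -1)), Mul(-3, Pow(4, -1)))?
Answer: Rational(2063, 8) ≈ 257.88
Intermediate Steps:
t = Rational(25, 8) (t = Add(Mul(31, Rational(1, 8)), Mul(-3, Rational(1, 4))) = Add(Rational(31, 8), Rational(-3, 4)) = Rational(25, 8) ≈ 3.1250)
Add(Function('D')(213), Function('o')(Add(t, -48))) = Add(213, Mul(-1, Add(Rational(25, 8), -48))) = Add(213, Mul(-1, Rational(-359, 8))) = Add(213, Rational(359, 8)) = Rational(2063, 8)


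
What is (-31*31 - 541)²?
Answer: 2256004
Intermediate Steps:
(-31*31 - 541)² = (-961 - 541)² = (-1502)² = 2256004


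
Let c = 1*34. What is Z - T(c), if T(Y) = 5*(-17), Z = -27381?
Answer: -27296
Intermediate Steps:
c = 34
T(Y) = -85
Z - T(c) = -27381 - 1*(-85) = -27381 + 85 = -27296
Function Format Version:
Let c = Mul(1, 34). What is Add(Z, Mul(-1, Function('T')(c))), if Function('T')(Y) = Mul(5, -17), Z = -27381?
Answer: -27296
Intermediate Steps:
c = 34
Function('T')(Y) = -85
Add(Z, Mul(-1, Function('T')(c))) = Add(-27381, Mul(-1, -85)) = Add(-27381, 85) = -27296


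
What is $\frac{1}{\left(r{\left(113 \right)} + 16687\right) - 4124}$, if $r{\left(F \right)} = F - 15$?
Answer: $\frac{1}{12661} \approx 7.8983 \cdot 10^{-5}$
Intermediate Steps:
$r{\left(F \right)} = -15 + F$ ($r{\left(F \right)} = F - 15 = -15 + F$)
$\frac{1}{\left(r{\left(113 \right)} + 16687\right) - 4124} = \frac{1}{\left(\left(-15 + 113\right) + 16687\right) - 4124} = \frac{1}{\left(98 + 16687\right) - 4124} = \frac{1}{16785 - 4124} = \frac{1}{12661}$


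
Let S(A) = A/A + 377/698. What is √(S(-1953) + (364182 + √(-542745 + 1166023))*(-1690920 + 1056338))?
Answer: √(-112594472597990146 - 309170888728*√623278)/698 ≈ 4.8125e+5*I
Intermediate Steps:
S(A) = 1075/698 (S(A) = 1 + 377*(1/698) = 1 + 377/698 = 1075/698)
√(S(-1953) + (364182 + √(-542745 + 1166023))*(-1690920 + 1056338)) = √(1075/698 + (364182 + √(-542745 + 1166023))*(-1690920 + 1056338)) = √(1075/698 + (364182 + √623278)*(-634582)) = √(1075/698 + (-231103341924 - 634582*√623278)) = √(-161310132661877/698 - 634582*√623278)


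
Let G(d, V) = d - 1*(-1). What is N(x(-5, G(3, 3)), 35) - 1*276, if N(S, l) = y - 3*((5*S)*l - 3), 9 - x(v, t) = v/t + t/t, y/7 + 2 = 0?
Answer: -20549/4 ≈ -5137.3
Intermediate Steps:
y = -14 (y = -14 + 7*0 = -14 + 0 = -14)
G(d, V) = 1 + d (G(d, V) = d + 1 = 1 + d)
x(v, t) = 8 - v/t (x(v, t) = 9 - (v/t + t/t) = 9 - (v/t + 1) = 9 - (1 + v/t) = 9 + (-1 - v/t) = 8 - v/t)
N(S, l) = -5 - 15*S*l (N(S, l) = -14 - 3*((5*S)*l - 3) = -14 - 3*(5*S*l - 3) = -14 - 3*(-3 + 5*S*l) = -14 + (9 - 15*S*l) = -5 - 15*S*l)
N(x(-5, G(3, 3)), 35) - 1*276 = (-5 - 15*(8 - 1*(-5)/(1 + 3))*35) - 1*276 = (-5 - 15*(8 - 1*(-5)/4)*35) - 276 = (-5 - 15*(8 - 1*(-5)*¼)*35) - 276 = (-5 - 15*(8 + 5/4)*35) - 276 = (-5 - 15*37/4*35) - 276 = (-5 - 19425/4) - 276 = -19445/4 - 276 = -20549/4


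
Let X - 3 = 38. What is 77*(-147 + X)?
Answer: -8162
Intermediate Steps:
X = 41 (X = 3 + 38 = 41)
77*(-147 + X) = 77*(-147 + 41) = 77*(-106) = -8162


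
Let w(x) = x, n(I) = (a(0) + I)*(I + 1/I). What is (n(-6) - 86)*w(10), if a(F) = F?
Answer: -490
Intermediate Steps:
n(I) = I*(I + 1/I) (n(I) = (0 + I)*(I + 1/I) = I*(I + 1/I))
(n(-6) - 86)*w(10) = ((1 + (-6)²) - 86)*10 = ((1 + 36) - 86)*10 = (37 - 86)*10 = -49*10 = -490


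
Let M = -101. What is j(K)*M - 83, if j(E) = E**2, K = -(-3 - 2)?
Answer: -2608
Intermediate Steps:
K = 5 (K = -1*(-5) = 5)
j(K)*M - 83 = 5**2*(-101) - 83 = 25*(-101) - 83 = -2525 - 83 = -2608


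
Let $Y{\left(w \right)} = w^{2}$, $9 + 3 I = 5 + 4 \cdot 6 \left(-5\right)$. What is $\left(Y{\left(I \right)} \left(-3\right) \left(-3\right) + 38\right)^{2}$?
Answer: $237591396$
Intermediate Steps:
$I = - \frac{124}{3}$ ($I = -3 + \frac{5 + 4 \cdot 6 \left(-5\right)}{3} = -3 + \frac{5 + 24 \left(-5\right)}{3} = -3 + \frac{5 - 120}{3} = -3 + \frac{1}{3} \left(-115\right) = -3 - \frac{115}{3} = - \frac{124}{3} \approx -41.333$)
$\left(Y{\left(I \right)} \left(-3\right) \left(-3\right) + 38\right)^{2} = \left(\left(- \frac{124}{3}\right)^{2} \left(-3\right) \left(-3\right) + 38\right)^{2} = \left(\frac{15376}{9} \left(-3\right) \left(-3\right) + 38\right)^{2} = \left(\left(- \frac{15376}{3}\right) \left(-3\right) + 38\right)^{2} = \left(15376 + 38\right)^{2} = 15414^{2} = 237591396$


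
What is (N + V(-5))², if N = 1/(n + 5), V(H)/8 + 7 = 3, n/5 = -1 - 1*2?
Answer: 103041/100 ≈ 1030.4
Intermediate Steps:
n = -15 (n = 5*(-1 - 1*2) = 5*(-1 - 2) = 5*(-3) = -15)
V(H) = -32 (V(H) = -56 + 8*3 = -56 + 24 = -32)
N = -⅒ (N = 1/(-15 + 5) = 1/(-10) = -⅒ ≈ -0.10000)
(N + V(-5))² = (-⅒ - 32)² = (-321/10)² = 103041/100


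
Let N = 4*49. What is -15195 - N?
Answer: -15391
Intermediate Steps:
N = 196
-15195 - N = -15195 - 1*196 = -15195 - 196 = -15391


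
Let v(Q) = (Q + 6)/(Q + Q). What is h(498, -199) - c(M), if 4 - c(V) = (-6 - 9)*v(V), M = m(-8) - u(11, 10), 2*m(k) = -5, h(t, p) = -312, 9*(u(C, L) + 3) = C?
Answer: -6791/26 ≈ -261.19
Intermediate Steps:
u(C, L) = -3 + C/9
m(k) = -5/2 (m(k) = (½)*(-5) = -5/2)
M = -13/18 (M = -5/2 - (-3 + (⅑)*11) = -5/2 - (-3 + 11/9) = -5/2 - 1*(-16/9) = -5/2 + 16/9 = -13/18 ≈ -0.72222)
v(Q) = (6 + Q)/(2*Q) (v(Q) = (6 + Q)/((2*Q)) = (6 + Q)*(1/(2*Q)) = (6 + Q)/(2*Q))
c(V) = 4 + 15*(6 + V)/(2*V) (c(V) = 4 - (-6 - 9)*(6 + V)/(2*V) = 4 - (-15)*(6 + V)/(2*V) = 4 + 15*(6 + V)/(2*V))
h(498, -199) - c(M) = -312 - (23/2 + 45/(-13/18)) = -312 - (23/2 + 45*(-18/13)) = -312 - (23/2 - 810/13) = -312 - 1*(-1321/26) = -312 + 1321/26 = -6791/26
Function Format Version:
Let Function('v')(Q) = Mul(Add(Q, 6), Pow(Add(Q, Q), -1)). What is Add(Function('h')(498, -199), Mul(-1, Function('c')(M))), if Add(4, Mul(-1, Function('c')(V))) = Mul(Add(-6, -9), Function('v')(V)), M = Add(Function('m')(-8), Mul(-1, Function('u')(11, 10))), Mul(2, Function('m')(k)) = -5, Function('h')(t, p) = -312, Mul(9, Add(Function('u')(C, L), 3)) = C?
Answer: Rational(-6791, 26) ≈ -261.19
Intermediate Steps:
Function('u')(C, L) = Add(-3, Mul(Rational(1, 9), C))
Function('m')(k) = Rational(-5, 2) (Function('m')(k) = Mul(Rational(1, 2), -5) = Rational(-5, 2))
M = Rational(-13, 18) (M = Add(Rational(-5, 2), Mul(-1, Add(-3, Mul(Rational(1, 9), 11)))) = Add(Rational(-5, 2), Mul(-1, Add(-3, Rational(11, 9)))) = Add(Rational(-5, 2), Mul(-1, Rational(-16, 9))) = Add(Rational(-5, 2), Rational(16, 9)) = Rational(-13, 18) ≈ -0.72222)
Function('v')(Q) = Mul(Rational(1, 2), Pow(Q, -1), Add(6, Q)) (Function('v')(Q) = Mul(Add(6, Q), Pow(Mul(2, Q), -1)) = Mul(Add(6, Q), Mul(Rational(1, 2), Pow(Q, -1))) = Mul(Rational(1, 2), Pow(Q, -1), Add(6, Q)))
Function('c')(V) = Add(4, Mul(Rational(15, 2), Pow(V, -1), Add(6, V))) (Function('c')(V) = Add(4, Mul(-1, Mul(Add(-6, -9), Mul(Rational(1, 2), Pow(V, -1), Add(6, V))))) = Add(4, Mul(-1, Mul(-15, Mul(Rational(1, 2), Pow(V, -1), Add(6, V))))) = Add(4, Mul(-1, Mul(Rational(-15, 2), Pow(V, -1), Add(6, V)))) = Add(4, Mul(Rational(15, 2), Pow(V, -1), Add(6, V))))
Add(Function('h')(498, -199), Mul(-1, Function('c')(M))) = Add(-312, Mul(-1, Add(Rational(23, 2), Mul(45, Pow(Rational(-13, 18), -1))))) = Add(-312, Mul(-1, Add(Rational(23, 2), Mul(45, Rational(-18, 13))))) = Add(-312, Mul(-1, Add(Rational(23, 2), Rational(-810, 13)))) = Add(-312, Mul(-1, Rational(-1321, 26))) = Add(-312, Rational(1321, 26)) = Rational(-6791, 26)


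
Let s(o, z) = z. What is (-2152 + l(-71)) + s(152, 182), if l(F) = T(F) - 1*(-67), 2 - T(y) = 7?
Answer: -1908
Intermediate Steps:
T(y) = -5 (T(y) = 2 - 1*7 = 2 - 7 = -5)
l(F) = 62 (l(F) = -5 - 1*(-67) = -5 + 67 = 62)
(-2152 + l(-71)) + s(152, 182) = (-2152 + 62) + 182 = -2090 + 182 = -1908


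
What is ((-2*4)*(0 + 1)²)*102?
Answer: -816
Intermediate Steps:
((-2*4)*(0 + 1)²)*102 = -8*1²*102 = -8*1*102 = -8*102 = -816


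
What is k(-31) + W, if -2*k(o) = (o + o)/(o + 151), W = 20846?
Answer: 2501551/120 ≈ 20846.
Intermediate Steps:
k(o) = -o/(151 + o) (k(o) = -(o + o)/(2*(o + 151)) = -2*o/(2*(151 + o)) = -o/(151 + o))
k(-31) + W = -1*(-31)/(151 - 31) + 20846 = -1*(-31)/120 + 20846 = -1*(-31)*1/120 + 20846 = 31/120 + 20846 = 2501551/120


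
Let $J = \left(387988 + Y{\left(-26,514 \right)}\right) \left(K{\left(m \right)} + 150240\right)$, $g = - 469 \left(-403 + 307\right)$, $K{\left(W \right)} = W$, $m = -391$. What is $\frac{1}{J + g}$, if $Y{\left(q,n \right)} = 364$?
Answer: $\frac{1}{58194203872} \approx 1.7184 \cdot 10^{-11}$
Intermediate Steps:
$g = 45024$ ($g = \left(-469\right) \left(-96\right) = 45024$)
$J = 58194158848$ ($J = \left(387988 + 364\right) \left(-391 + 150240\right) = 388352 \cdot 149849 = 58194158848$)
$\frac{1}{J + g} = \frac{1}{58194158848 + 45024} = \frac{1}{58194203872}$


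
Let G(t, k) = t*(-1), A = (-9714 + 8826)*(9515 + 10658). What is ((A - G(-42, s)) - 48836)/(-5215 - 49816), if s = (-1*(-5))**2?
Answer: 17962502/55031 ≈ 326.41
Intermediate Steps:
s = 25 (s = 5**2 = 25)
A = -17913624 (A = -888*20173 = -17913624)
G(t, k) = -t
((A - G(-42, s)) - 48836)/(-5215 - 49816) = ((-17913624 - (-1)*(-42)) - 48836)/(-5215 - 49816) = ((-17913624 - 1*42) - 48836)/(-55031) = ((-17913624 - 42) - 48836)*(-1/55031) = (-17913666 - 48836)*(-1/55031) = -17962502*(-1/55031) = 17962502/55031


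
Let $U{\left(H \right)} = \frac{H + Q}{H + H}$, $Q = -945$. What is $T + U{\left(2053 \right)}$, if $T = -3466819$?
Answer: $- \frac{7117378853}{2053} \approx -3.4668 \cdot 10^{6}$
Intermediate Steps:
$U{\left(H \right)} = \frac{-945 + H}{2 H}$ ($U{\left(H \right)} = \frac{H - 945}{H + H} = \frac{-945 + H}{2 H}$)
$T + U{\left(2053 \right)} = -3466819 + \frac{-945 + 2053}{2 \cdot 2053} = -3466819 + \frac{1}{2} \cdot \frac{1}{2053} \cdot 1108 = -3466819 + \frac{554}{2053} = - \frac{7117378853}{2053}$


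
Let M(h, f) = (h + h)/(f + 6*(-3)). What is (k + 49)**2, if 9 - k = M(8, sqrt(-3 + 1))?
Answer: 4*(15370*sqrt(2) + 139609*I)/(18*sqrt(2) + 161*I) ≈ 3467.3 + 8.1741*I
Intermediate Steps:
M(h, f) = 2*h/(-18 + f) (M(h, f) = (2*h)/(f - 18) = (2*h)/(-18 + f) = 2*h/(-18 + f))
k = 9 - 16/(-18 + I*sqrt(2)) (k = 9 - 2*8/(-18 + sqrt(-3 + 1)) = 9 - 2*8/(-18 + sqrt(-2)) = 9 - 2*8/(-18 + I*sqrt(2)) = 9 - 16/(-18 + I*sqrt(2)) ≈ 9.8834 + 0.069409*I)
(k + 49)**2 = ((1611/163 + 8*I*sqrt(2)/163) + 49)**2 = (9598/163 + 8*I*sqrt(2)/163)**2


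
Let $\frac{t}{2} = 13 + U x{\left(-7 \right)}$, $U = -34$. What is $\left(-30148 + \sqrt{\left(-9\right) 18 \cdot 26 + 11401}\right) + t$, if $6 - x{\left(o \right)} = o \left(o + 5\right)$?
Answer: $-29578 + \sqrt{7189} \approx -29493.0$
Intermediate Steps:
$x{\left(o \right)} = 6 - o \left(5 + o\right)$ ($x{\left(o \right)} = 6 - o \left(o + 5\right) = 6 - o \left(5 + o\right)$)
$t = 570$ ($t = 2 \left(13 - 34 \left(6 - \left(-7\right)^{2} - -35\right)\right) = 2 \left(13 - 34 \left(6 - 49 + 35\right)\right) = 2 \left(13 - -272\right) = 2 \left(13 + 272\right) = 2 \cdot 285 = 570$)
$\left(-30148 + \sqrt{\left(-9\right) 18 \cdot 26 + 11401}\right) + t = \left(-30148 + \sqrt{\left(-9\right) 18 \cdot 26 + 11401}\right) + 570 = \left(-30148 + \sqrt{\left(-162\right) 26 + 11401}\right) + 570 = \left(-30148 + \sqrt{-4212 + 11401}\right) + 570 = \left(-30148 + \sqrt{7189}\right) + 570 = -29578 + \sqrt{7189}$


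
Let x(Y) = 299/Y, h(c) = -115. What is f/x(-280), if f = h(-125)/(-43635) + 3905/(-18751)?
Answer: 9421345360/48928353123 ≈ 0.19255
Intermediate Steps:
f = -33647662/163639977 (f = -115/(-43635) + 3905/(-18751) = -115*(-1/43635) + 3905*(-1/18751) = 23/8727 - 3905/18751 = -33647662/163639977 ≈ -0.20562)
f/x(-280) = -33647662/(163639977*(299/(-280))) = -33647662/(163639977*(299*(-1/280))) = -33647662/(163639977*(-299/280)) = -33647662/163639977*(-280/299) = 9421345360/48928353123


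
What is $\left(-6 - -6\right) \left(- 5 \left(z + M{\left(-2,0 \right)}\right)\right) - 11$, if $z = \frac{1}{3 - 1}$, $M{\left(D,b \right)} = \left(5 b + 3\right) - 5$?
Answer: $-11$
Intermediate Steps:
$M{\left(D,b \right)} = -2 + 5 b$ ($M{\left(D,b \right)} = \left(3 + 5 b\right) - 5 = -2 + 5 b$)
$z = \frac{1}{2} \approx 0.5$
$\left(-6 - -6\right) \left(- 5 \left(z + M{\left(-2,0 \right)}\right)\right) - 11 = \left(-6 - -6\right) \left(- 5 \left(\frac{1}{2} + \left(-2 + 5 \cdot 0\right)\right)\right) - 11 = \left(-6 + 6\right) \left(- 5 \left(\frac{1}{2} + \left(-2 + 0\right)\right)\right) - 11 = 0 \left(- 5 \left(\frac{1}{2} - 2\right)\right) - 11 = 0 \left(\left(-5\right) \left(- \frac{3}{2}\right)\right) - 11 = 0 \cdot \frac{15}{2} - 11 = 0 - 11 = -11$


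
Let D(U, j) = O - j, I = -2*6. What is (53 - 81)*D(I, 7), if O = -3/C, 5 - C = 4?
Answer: 280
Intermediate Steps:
C = 1 (C = 5 - 1*4 = 5 - 4 = 1)
I = -12
O = -3 (O = -3/1 = -3*1 = -3)
D(U, j) = -3 - j
(53 - 81)*D(I, 7) = (53 - 81)*(-3 - 1*7) = -28*(-3 - 7) = -28*(-10) = 280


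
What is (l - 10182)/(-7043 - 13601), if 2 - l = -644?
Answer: 2384/5161 ≈ 0.46193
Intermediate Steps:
l = 646 (l = 2 - 1*(-644) = 2 + 644 = 646)
(l - 10182)/(-7043 - 13601) = (646 - 10182)/(-7043 - 13601) = -9536/(-20644) = -9536*(-1/20644) = 2384/5161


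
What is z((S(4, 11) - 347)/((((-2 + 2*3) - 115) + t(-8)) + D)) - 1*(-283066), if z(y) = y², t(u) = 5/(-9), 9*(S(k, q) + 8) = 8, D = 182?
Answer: 113790234065/401956 ≈ 2.8309e+5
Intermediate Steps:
S(k, q) = -64/9 (S(k, q) = -8 + (⅑)*8 = -8 + 8/9 = -64/9)
t(u) = -5/9 (t(u) = 5*(-⅑) = -5/9)
z((S(4, 11) - 347)/((((-2 + 2*3) - 115) + t(-8)) + D)) - 1*(-283066) = ((-64/9 - 347)/((((-2 + 2*3) - 115) - 5/9) + 182))² - 1*(-283066) = (-3187/(9*((((-2 + 6) - 115) - 5/9) + 182)))² + 283066 = (-3187/(9*(((4 - 115) - 5/9) + 182)))² + 283066 = (-3187/(9*((-111 - 5/9) + 182)))² + 283066 = (-3187/(9*(-1004/9 + 182)))² + 283066 = (-3187/(9*634/9))² + 283066 = (-3187/9*9/634)² + 283066 = (-3187/634)² + 283066 = 10156969/401956 + 283066 = 113790234065/401956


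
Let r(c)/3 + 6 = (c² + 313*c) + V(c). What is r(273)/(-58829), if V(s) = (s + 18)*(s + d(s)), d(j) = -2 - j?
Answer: -478170/58829 ≈ -8.1281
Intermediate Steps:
V(s) = -36 - 2*s (V(s) = (s + 18)*(s + (-2 - s)) = (18 + s)*(-2) = -36 - 2*s)
r(c) = -126 + 3*c² + 933*c (r(c) = -18 + 3*((c² + 313*c) + (-36 - 2*c)) = -18 + 3*(-36 + c² + 311*c) = -18 + (-108 + 3*c² + 933*c) = -126 + 3*c² + 933*c)
r(273)/(-58829) = (-126 + 3*273² + 933*273)/(-58829) = (-126 + 3*74529 + 254709)*(-1/58829) = (-126 + 223587 + 254709)*(-1/58829) = 478170*(-1/58829) = -478170/58829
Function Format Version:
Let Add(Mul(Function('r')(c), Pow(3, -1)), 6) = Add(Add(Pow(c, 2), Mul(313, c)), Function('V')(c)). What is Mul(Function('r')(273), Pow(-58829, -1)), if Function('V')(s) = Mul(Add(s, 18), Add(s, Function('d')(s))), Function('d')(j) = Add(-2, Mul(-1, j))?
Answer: Rational(-478170, 58829) ≈ -8.1281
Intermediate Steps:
Function('V')(s) = Add(-36, Mul(-2, s)) (Function('V')(s) = Mul(Add(s, 18), Add(s, Add(-2, Mul(-1, s)))) = Mul(Add(18, s), -2) = Add(-36, Mul(-2, s)))
Function('r')(c) = Add(-126, Mul(3, Pow(c, 2)), Mul(933, c)) (Function('r')(c) = Add(-18, Mul(3, Add(Add(Pow(c, 2), Mul(313, c)), Add(-36, Mul(-2, c))))) = Add(-18, Mul(3, Add(-36, Pow(c, 2), Mul(311, c)))) = Add(-18, Add(-108, Mul(3, Pow(c, 2)), Mul(933, c))) = Add(-126, Mul(3, Pow(c, 2)), Mul(933, c)))
Mul(Function('r')(273), Pow(-58829, -1)) = Mul(Add(-126, Mul(3, Pow(273, 2)), Mul(933, 273)), Pow(-58829, -1)) = Mul(Add(-126, Mul(3, 74529), 254709), Rational(-1, 58829)) = Mul(Add(-126, 223587, 254709), Rational(-1, 58829)) = Mul(478170, Rational(-1, 58829)) = Rational(-478170, 58829)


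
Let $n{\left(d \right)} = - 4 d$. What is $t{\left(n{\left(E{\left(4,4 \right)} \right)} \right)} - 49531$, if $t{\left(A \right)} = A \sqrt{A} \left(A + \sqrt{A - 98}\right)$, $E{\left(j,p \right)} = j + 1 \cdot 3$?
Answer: $-49531 + 1176 \sqrt{2} + 1568 i \sqrt{7} \approx -47868.0 + 4148.5 i$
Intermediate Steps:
$E{\left(j,p \right)} = 3 + j$ ($E{\left(j,p \right)} = j + 3 = 3 + j$)
$t{\left(A \right)} = A^{\frac{3}{2}} \left(A + \sqrt{-98 + A}\right)$
$t{\left(n{\left(E{\left(4,4 \right)} \right)} \right)} - 49531 = \left(- 4 \left(3 + 4\right)\right)^{\frac{3}{2}} \left(- 4 \left(3 + 4\right) + \sqrt{-98 - 4 \left(3 + 4\right)}\right) - 49531 = \left(\left(-4\right) 7\right)^{\frac{3}{2}} \left(\left(-4\right) 7 + \sqrt{-98 - 28}\right) - 49531 = \left(-28\right)^{\frac{3}{2}} \left(-28 + \sqrt{-98 - 28}\right) - 49531 = - 56 i \sqrt{7} \left(-28 + \sqrt{-126}\right) - 49531 = - 56 i \sqrt{7} \left(-28 + 3 i \sqrt{14}\right) - 49531 = -49531 - 56 i \sqrt{7} \left(-28 + 3 i \sqrt{14}\right)$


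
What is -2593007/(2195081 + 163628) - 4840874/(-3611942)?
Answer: 1026211091036/4259760051439 ≈ 0.24091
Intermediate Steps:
-2593007/(2195081 + 163628) - 4840874/(-3611942) = -2593007/2358709 - 4840874*(-1/3611942) = -2593007*1/2358709 + 2420437/1805971 = -2593007/2358709 + 2420437/1805971 = 1026211091036/4259760051439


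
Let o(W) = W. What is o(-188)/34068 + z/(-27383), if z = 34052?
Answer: -291307885/233221011 ≈ -1.2491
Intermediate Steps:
o(-188)/34068 + z/(-27383) = -188/34068 + 34052/(-27383) = -188*1/34068 + 34052*(-1/27383) = -47/8517 - 34052/27383 = -291307885/233221011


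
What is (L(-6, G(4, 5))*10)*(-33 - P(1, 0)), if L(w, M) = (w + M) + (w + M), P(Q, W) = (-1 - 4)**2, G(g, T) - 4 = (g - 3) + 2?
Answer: -1160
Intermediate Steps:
G(g, T) = 3 + g (G(g, T) = 4 + ((g - 3) + 2) = 4 + ((-3 + g) + 2) = 4 + (-1 + g) = 3 + g)
P(Q, W) = 25 (P(Q, W) = (-5)**2 = 25)
L(w, M) = 2*M + 2*w (L(w, M) = (M + w) + (M + w) = 2*M + 2*w)
(L(-6, G(4, 5))*10)*(-33 - P(1, 0)) = ((2*(3 + 4) + 2*(-6))*10)*(-33 - 1*25) = ((2*7 - 12)*10)*(-33 - 25) = ((14 - 12)*10)*(-58) = (2*10)*(-58) = 20*(-58) = -1160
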